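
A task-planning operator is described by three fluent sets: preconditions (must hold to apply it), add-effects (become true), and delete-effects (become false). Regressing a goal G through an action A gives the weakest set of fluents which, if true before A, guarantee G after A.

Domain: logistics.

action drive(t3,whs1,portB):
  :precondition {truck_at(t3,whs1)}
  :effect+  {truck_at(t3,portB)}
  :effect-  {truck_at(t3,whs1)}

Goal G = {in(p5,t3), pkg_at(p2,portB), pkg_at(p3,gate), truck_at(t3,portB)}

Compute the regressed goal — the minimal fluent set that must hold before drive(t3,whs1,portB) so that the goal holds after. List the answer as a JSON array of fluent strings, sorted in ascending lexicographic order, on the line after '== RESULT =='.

Compute (G \ add) ∪ pre:
  G ∩ del = {}  (empty — regression defined)
  G \ add = {in(p5,t3), pkg_at(p2,portB), pkg_at(p3,gate), truck_at(t3,portB)} \ {truck_at(t3,portB)} = {in(p5,t3), pkg_at(p2,portB), pkg_at(p3,gate)}
  ∪ pre   = {in(p5,t3), pkg_at(p2,portB), pkg_at(p3,gate)} ∪ {truck_at(t3,whs1)}
          = {in(p5,t3), pkg_at(p2,portB), pkg_at(p3,gate), truck_at(t3,whs1)}

== RESULT ==
["in(p5,t3)", "pkg_at(p2,portB)", "pkg_at(p3,gate)", "truck_at(t3,whs1)"]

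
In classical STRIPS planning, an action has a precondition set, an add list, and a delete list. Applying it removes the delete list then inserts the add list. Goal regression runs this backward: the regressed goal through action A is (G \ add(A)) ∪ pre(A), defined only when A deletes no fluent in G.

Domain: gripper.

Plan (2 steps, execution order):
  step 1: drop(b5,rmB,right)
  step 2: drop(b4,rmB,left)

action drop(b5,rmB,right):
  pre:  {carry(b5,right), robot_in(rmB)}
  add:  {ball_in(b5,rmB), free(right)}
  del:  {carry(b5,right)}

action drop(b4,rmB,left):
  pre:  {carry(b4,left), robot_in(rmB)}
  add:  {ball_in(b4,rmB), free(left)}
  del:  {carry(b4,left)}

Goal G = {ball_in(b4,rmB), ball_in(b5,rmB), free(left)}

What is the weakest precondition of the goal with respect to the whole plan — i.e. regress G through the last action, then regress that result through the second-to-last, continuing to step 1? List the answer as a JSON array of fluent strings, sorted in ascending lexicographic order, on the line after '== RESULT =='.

Regress step by step:
  through step 2 (drop(b4,rmB,left)): drop {ball_in(b4,rmB), free(left)}, keep {ball_in(b5,rmB)}, require {carry(b4,left), robot_in(rmB)}
    → {ball_in(b5,rmB), carry(b4,left), robot_in(rmB)}
  through step 1 (drop(b5,rmB,right)): drop {ball_in(b5,rmB)}, keep {carry(b4,left), robot_in(rmB)}, require {carry(b5,right), robot_in(rmB)}
    → {carry(b4,left), carry(b5,right), robot_in(rmB)}

== RESULT ==
["carry(b4,left)", "carry(b5,right)", "robot_in(rmB)"]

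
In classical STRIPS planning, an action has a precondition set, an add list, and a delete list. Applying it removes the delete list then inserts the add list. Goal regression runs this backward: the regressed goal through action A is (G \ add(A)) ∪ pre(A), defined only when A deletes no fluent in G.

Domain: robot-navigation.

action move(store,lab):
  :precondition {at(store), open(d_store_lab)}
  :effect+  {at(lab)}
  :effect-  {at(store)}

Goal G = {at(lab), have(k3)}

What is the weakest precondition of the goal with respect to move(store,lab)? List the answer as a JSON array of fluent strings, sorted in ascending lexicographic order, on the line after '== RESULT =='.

Regress:
  G ∩ del = {}  (empty — regression defined)
  G \ add = {at(lab), have(k3)} \ {at(lab)} = {have(k3)}
  ∪ pre   = {have(k3)} ∪ {at(store), open(d_store_lab)}
          = {at(store), have(k3), open(d_store_lab)}

== RESULT ==
["at(store)", "have(k3)", "open(d_store_lab)"]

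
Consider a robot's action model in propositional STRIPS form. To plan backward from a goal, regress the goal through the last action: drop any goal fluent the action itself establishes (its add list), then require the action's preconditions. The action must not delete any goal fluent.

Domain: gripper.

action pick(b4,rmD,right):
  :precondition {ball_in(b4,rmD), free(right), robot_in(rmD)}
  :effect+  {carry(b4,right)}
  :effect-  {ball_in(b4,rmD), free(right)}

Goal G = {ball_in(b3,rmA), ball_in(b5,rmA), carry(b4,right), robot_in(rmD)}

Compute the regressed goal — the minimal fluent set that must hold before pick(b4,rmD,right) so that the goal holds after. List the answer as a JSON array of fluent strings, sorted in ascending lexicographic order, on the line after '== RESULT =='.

Compute (G \ add) ∪ pre:
  G ∩ del = {}  (empty — regression defined)
  G \ add = {ball_in(b3,rmA), ball_in(b5,rmA), carry(b4,right), robot_in(rmD)} \ {carry(b4,right)} = {ball_in(b3,rmA), ball_in(b5,rmA), robot_in(rmD)}
  ∪ pre   = {ball_in(b3,rmA), ball_in(b5,rmA), robot_in(rmD)} ∪ {ball_in(b4,rmD), free(right), robot_in(rmD)}
          = {ball_in(b3,rmA), ball_in(b4,rmD), ball_in(b5,rmA), free(right), robot_in(rmD)}

== RESULT ==
["ball_in(b3,rmA)", "ball_in(b4,rmD)", "ball_in(b5,rmA)", "free(right)", "robot_in(rmD)"]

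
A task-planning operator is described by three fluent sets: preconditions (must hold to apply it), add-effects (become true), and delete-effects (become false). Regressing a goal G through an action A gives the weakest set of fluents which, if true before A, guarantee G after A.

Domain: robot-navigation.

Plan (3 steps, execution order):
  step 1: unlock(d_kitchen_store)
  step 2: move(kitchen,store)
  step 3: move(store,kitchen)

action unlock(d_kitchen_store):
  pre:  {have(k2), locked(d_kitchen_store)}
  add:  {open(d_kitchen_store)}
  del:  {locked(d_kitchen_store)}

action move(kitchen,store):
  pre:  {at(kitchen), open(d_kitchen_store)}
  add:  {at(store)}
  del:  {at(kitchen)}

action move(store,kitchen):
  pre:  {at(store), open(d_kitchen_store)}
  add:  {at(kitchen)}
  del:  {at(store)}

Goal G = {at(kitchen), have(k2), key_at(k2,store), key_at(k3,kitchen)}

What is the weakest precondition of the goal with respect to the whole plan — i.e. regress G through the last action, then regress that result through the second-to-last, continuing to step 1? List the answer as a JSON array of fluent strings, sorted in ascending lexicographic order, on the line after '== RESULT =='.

Regress step by step:
  through step 3 (move(store,kitchen)): drop {at(kitchen)}, keep {have(k2), key_at(k2,store), key_at(k3,kitchen)}, require {at(store), open(d_kitchen_store)}
    → {at(store), have(k2), key_at(k2,store), key_at(k3,kitchen), open(d_kitchen_store)}
  through step 2 (move(kitchen,store)): drop {at(store)}, keep {have(k2), key_at(k2,store), key_at(k3,kitchen), open(d_kitchen_store)}, require {at(kitchen), open(d_kitchen_store)}
    → {at(kitchen), have(k2), key_at(k2,store), key_at(k3,kitchen), open(d_kitchen_store)}
  through step 1 (unlock(d_kitchen_store)): drop {open(d_kitchen_store)}, keep {at(kitchen), have(k2), key_at(k2,store), key_at(k3,kitchen)}, require {have(k2), locked(d_kitchen_store)}
    → {at(kitchen), have(k2), key_at(k2,store), key_at(k3,kitchen), locked(d_kitchen_store)}

== RESULT ==
["at(kitchen)", "have(k2)", "key_at(k2,store)", "key_at(k3,kitchen)", "locked(d_kitchen_store)"]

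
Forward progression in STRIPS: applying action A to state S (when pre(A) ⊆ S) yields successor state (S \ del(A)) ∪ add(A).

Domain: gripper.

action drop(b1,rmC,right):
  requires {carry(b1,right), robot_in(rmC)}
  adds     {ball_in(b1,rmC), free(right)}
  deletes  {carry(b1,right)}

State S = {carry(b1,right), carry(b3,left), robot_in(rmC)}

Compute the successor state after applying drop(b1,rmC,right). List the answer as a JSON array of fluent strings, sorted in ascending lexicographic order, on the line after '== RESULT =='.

Progress:
  pre ⊆ S: {carry(b1,right), robot_in(rmC)} ⊆ S  — applicable
  S \ del = {carry(b3,left), robot_in(rmC)}
  ∪ add   = {ball_in(b1,rmC), carry(b3,left), free(right), robot_in(rmC)}

== RESULT ==
["ball_in(b1,rmC)", "carry(b3,left)", "free(right)", "robot_in(rmC)"]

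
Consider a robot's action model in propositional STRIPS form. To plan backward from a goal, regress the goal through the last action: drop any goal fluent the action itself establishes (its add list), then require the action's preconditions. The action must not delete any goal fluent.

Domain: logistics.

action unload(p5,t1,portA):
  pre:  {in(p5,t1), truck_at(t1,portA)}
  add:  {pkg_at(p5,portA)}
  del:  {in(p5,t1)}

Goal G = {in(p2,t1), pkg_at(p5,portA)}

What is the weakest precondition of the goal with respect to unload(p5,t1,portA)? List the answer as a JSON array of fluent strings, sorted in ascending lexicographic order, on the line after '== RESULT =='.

Compute (G \ add) ∪ pre:
  G ∩ del = {}  (empty — regression defined)
  G \ add = {in(p2,t1), pkg_at(p5,portA)} \ {pkg_at(p5,portA)} = {in(p2,t1)}
  ∪ pre   = {in(p2,t1)} ∪ {in(p5,t1), truck_at(t1,portA)}
          = {in(p2,t1), in(p5,t1), truck_at(t1,portA)}

== RESULT ==
["in(p2,t1)", "in(p5,t1)", "truck_at(t1,portA)"]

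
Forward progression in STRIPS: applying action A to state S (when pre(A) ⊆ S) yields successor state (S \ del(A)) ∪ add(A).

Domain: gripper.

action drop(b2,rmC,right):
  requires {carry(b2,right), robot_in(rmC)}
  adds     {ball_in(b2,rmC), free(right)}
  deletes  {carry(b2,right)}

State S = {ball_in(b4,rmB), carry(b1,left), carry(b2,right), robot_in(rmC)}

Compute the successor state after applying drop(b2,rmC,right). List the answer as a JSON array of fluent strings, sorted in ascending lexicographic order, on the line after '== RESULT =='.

Compute (S \ del) ∪ add:
  pre ⊆ S: {carry(b2,right), robot_in(rmC)} ⊆ S  — applicable
  S \ del = {ball_in(b4,rmB), carry(b1,left), robot_in(rmC)}
  ∪ add   = {ball_in(b2,rmC), ball_in(b4,rmB), carry(b1,left), free(right), robot_in(rmC)}

== RESULT ==
["ball_in(b2,rmC)", "ball_in(b4,rmB)", "carry(b1,left)", "free(right)", "robot_in(rmC)"]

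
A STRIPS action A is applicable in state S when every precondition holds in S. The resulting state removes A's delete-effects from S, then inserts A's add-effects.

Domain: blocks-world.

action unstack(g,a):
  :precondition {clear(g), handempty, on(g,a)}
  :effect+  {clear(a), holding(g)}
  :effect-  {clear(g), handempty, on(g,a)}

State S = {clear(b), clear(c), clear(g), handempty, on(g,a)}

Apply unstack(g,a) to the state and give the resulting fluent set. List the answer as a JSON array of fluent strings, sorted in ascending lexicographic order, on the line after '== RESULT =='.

Progress:
  pre ⊆ S: {clear(g), handempty, on(g,a)} ⊆ S  — applicable
  S \ del = {clear(b), clear(c)}
  ∪ add   = {clear(a), clear(b), clear(c), holding(g)}

== RESULT ==
["clear(a)", "clear(b)", "clear(c)", "holding(g)"]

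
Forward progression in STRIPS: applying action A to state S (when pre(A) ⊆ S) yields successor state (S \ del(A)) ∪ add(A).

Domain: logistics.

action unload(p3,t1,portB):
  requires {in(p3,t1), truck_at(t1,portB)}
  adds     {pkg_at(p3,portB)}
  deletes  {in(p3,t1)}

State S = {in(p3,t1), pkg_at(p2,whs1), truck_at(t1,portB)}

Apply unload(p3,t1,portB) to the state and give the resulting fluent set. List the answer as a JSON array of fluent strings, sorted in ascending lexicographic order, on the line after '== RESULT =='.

Compute (S \ del) ∪ add:
  pre ⊆ S: {in(p3,t1), truck_at(t1,portB)} ⊆ S  — applicable
  S \ del = {pkg_at(p2,whs1), truck_at(t1,portB)}
  ∪ add   = {pkg_at(p2,whs1), pkg_at(p3,portB), truck_at(t1,portB)}

== RESULT ==
["pkg_at(p2,whs1)", "pkg_at(p3,portB)", "truck_at(t1,portB)"]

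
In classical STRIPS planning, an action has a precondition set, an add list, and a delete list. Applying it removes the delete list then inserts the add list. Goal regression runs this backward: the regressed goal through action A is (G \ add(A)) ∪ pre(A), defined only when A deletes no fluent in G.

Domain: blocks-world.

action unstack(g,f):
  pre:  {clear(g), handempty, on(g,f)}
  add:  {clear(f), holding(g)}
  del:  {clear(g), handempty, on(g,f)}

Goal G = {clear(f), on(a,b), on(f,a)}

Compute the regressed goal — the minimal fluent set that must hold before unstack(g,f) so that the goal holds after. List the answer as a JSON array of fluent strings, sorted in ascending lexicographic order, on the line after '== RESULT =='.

Compute (G \ add) ∪ pre:
  G ∩ del = {}  (empty — regression defined)
  G \ add = {clear(f), on(a,b), on(f,a)} \ {clear(f), holding(g)} = {on(a,b), on(f,a)}
  ∪ pre   = {on(a,b), on(f,a)} ∪ {clear(g), handempty, on(g,f)}
          = {clear(g), handempty, on(a,b), on(f,a), on(g,f)}

== RESULT ==
["clear(g)", "handempty", "on(a,b)", "on(f,a)", "on(g,f)"]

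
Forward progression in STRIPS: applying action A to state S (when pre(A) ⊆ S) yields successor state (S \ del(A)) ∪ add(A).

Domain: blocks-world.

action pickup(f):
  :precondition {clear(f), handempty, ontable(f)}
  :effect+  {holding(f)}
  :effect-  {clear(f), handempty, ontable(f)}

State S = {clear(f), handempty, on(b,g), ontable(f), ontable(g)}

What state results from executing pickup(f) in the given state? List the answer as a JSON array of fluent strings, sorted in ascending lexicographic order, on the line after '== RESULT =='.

Compute (S \ del) ∪ add:
  pre ⊆ S: {clear(f), handempty, ontable(f)} ⊆ S  — applicable
  S \ del = {on(b,g), ontable(g)}
  ∪ add   = {holding(f), on(b,g), ontable(g)}

== RESULT ==
["holding(f)", "on(b,g)", "ontable(g)"]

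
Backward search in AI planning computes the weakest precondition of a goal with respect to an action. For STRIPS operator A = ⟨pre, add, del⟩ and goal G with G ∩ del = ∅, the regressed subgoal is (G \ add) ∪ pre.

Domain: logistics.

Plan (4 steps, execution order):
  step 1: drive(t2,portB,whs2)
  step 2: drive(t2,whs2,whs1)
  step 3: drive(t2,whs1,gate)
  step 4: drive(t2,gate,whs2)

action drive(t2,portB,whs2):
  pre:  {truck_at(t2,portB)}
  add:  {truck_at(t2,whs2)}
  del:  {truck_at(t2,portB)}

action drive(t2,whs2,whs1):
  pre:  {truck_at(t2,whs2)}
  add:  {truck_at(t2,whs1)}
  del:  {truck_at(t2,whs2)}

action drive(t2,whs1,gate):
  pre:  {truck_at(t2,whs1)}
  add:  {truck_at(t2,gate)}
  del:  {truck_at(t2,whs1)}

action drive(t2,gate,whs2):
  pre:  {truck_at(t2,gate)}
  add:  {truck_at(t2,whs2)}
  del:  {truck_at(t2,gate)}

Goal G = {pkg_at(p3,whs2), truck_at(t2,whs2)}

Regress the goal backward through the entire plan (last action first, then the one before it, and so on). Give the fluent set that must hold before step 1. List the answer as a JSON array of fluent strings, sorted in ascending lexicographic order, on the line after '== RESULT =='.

Regress step by step:
  through step 4 (drive(t2,gate,whs2)): drop {truck_at(t2,whs2)}, keep {pkg_at(p3,whs2)}, require {truck_at(t2,gate)}
    → {pkg_at(p3,whs2), truck_at(t2,gate)}
  through step 3 (drive(t2,whs1,gate)): drop {truck_at(t2,gate)}, keep {pkg_at(p3,whs2)}, require {truck_at(t2,whs1)}
    → {pkg_at(p3,whs2), truck_at(t2,whs1)}
  through step 2 (drive(t2,whs2,whs1)): drop {truck_at(t2,whs1)}, keep {pkg_at(p3,whs2)}, require {truck_at(t2,whs2)}
    → {pkg_at(p3,whs2), truck_at(t2,whs2)}
  through step 1 (drive(t2,portB,whs2)): drop {truck_at(t2,whs2)}, keep {pkg_at(p3,whs2)}, require {truck_at(t2,portB)}
    → {pkg_at(p3,whs2), truck_at(t2,portB)}

== RESULT ==
["pkg_at(p3,whs2)", "truck_at(t2,portB)"]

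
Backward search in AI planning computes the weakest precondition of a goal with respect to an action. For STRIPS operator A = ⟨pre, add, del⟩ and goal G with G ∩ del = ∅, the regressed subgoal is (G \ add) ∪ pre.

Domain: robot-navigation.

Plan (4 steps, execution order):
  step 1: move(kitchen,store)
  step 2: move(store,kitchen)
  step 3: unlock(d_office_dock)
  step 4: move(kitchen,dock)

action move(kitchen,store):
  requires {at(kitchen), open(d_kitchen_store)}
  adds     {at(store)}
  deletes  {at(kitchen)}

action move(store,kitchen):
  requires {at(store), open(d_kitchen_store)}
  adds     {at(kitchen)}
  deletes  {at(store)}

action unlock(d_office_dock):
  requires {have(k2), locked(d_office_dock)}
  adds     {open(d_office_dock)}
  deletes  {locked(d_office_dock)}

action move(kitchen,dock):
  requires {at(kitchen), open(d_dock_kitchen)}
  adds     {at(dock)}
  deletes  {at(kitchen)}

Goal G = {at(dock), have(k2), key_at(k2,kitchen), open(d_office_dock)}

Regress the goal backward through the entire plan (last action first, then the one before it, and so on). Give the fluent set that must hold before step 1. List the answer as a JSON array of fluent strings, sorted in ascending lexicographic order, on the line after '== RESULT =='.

Regress step by step:
  through step 4 (move(kitchen,dock)): drop {at(dock)}, keep {have(k2), key_at(k2,kitchen), open(d_office_dock)}, require {at(kitchen), open(d_dock_kitchen)}
    → {at(kitchen), have(k2), key_at(k2,kitchen), open(d_dock_kitchen), open(d_office_dock)}
  through step 3 (unlock(d_office_dock)): drop {open(d_office_dock)}, keep {at(kitchen), have(k2), key_at(k2,kitchen), open(d_dock_kitchen)}, require {have(k2), locked(d_office_dock)}
    → {at(kitchen), have(k2), key_at(k2,kitchen), locked(d_office_dock), open(d_dock_kitchen)}
  through step 2 (move(store,kitchen)): drop {at(kitchen)}, keep {have(k2), key_at(k2,kitchen), locked(d_office_dock), open(d_dock_kitchen)}, require {at(store), open(d_kitchen_store)}
    → {at(store), have(k2), key_at(k2,kitchen), locked(d_office_dock), open(d_dock_kitchen), open(d_kitchen_store)}
  through step 1 (move(kitchen,store)): drop {at(store)}, keep {have(k2), key_at(k2,kitchen), locked(d_office_dock), open(d_dock_kitchen), open(d_kitchen_store)}, require {at(kitchen), open(d_kitchen_store)}
    → {at(kitchen), have(k2), key_at(k2,kitchen), locked(d_office_dock), open(d_dock_kitchen), open(d_kitchen_store)}

== RESULT ==
["at(kitchen)", "have(k2)", "key_at(k2,kitchen)", "locked(d_office_dock)", "open(d_dock_kitchen)", "open(d_kitchen_store)"]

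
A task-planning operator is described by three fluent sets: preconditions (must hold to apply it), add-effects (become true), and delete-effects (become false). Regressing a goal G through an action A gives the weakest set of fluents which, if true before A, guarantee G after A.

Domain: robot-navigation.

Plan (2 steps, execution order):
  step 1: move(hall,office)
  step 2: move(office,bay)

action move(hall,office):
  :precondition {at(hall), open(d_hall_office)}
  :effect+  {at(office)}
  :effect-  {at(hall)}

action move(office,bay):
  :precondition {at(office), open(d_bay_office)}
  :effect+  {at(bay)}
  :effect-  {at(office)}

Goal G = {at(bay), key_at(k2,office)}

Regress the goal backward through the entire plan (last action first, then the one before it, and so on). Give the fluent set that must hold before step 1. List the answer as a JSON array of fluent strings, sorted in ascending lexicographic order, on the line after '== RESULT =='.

Work backward from the goal:
  through step 2 (move(office,bay)): drop {at(bay)}, keep {key_at(k2,office)}, require {at(office), open(d_bay_office)}
    → {at(office), key_at(k2,office), open(d_bay_office)}
  through step 1 (move(hall,office)): drop {at(office)}, keep {key_at(k2,office), open(d_bay_office)}, require {at(hall), open(d_hall_office)}
    → {at(hall), key_at(k2,office), open(d_bay_office), open(d_hall_office)}

== RESULT ==
["at(hall)", "key_at(k2,office)", "open(d_bay_office)", "open(d_hall_office)"]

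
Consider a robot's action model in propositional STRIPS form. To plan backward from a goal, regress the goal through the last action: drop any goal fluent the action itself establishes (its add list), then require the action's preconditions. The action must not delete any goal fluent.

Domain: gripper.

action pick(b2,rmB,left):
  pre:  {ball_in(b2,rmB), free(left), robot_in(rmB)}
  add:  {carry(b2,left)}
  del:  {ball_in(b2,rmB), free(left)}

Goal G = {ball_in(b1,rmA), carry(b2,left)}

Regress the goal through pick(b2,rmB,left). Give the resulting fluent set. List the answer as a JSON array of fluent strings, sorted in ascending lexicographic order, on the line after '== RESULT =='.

Regress:
  G ∩ del = {}  (empty — regression defined)
  G \ add = {ball_in(b1,rmA), carry(b2,left)} \ {carry(b2,left)} = {ball_in(b1,rmA)}
  ∪ pre   = {ball_in(b1,rmA)} ∪ {ball_in(b2,rmB), free(left), robot_in(rmB)}
          = {ball_in(b1,rmA), ball_in(b2,rmB), free(left), robot_in(rmB)}

== RESULT ==
["ball_in(b1,rmA)", "ball_in(b2,rmB)", "free(left)", "robot_in(rmB)"]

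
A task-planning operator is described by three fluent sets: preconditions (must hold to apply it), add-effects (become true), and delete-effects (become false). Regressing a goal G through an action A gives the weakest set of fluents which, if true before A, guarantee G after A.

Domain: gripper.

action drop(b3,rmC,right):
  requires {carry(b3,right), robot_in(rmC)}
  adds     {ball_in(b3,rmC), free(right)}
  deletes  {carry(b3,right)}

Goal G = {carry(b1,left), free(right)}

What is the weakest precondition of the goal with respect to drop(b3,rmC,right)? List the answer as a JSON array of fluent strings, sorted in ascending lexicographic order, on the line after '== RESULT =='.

Compute (G \ add) ∪ pre:
  G ∩ del = {}  (empty — regression defined)
  G \ add = {carry(b1,left), free(right)} \ {ball_in(b3,rmC), free(right)} = {carry(b1,left)}
  ∪ pre   = {carry(b1,left)} ∪ {carry(b3,right), robot_in(rmC)}
          = {carry(b1,left), carry(b3,right), robot_in(rmC)}

== RESULT ==
["carry(b1,left)", "carry(b3,right)", "robot_in(rmC)"]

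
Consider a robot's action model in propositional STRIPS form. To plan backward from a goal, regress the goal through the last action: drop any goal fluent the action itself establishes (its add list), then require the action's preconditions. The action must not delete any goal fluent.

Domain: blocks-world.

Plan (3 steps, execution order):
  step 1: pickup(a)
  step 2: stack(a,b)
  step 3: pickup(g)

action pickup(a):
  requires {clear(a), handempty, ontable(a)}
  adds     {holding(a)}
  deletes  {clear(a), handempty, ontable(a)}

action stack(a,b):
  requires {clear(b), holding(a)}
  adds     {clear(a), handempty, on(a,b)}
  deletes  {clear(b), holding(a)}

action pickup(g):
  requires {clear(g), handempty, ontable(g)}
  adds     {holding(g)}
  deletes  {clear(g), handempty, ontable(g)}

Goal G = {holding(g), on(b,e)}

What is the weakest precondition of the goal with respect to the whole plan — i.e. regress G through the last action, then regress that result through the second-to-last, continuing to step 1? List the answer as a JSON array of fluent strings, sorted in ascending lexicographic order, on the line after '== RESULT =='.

Work backward from the goal:
  through step 3 (pickup(g)): drop {holding(g)}, keep {on(b,e)}, require {clear(g), handempty, ontable(g)}
    → {clear(g), handempty, on(b,e), ontable(g)}
  through step 2 (stack(a,b)): drop {handempty}, keep {clear(g), on(b,e), ontable(g)}, require {clear(b), holding(a)}
    → {clear(b), clear(g), holding(a), on(b,e), ontable(g)}
  through step 1 (pickup(a)): drop {holding(a)}, keep {clear(b), clear(g), on(b,e), ontable(g)}, require {clear(a), handempty, ontable(a)}
    → {clear(a), clear(b), clear(g), handempty, on(b,e), ontable(a), ontable(g)}

== RESULT ==
["clear(a)", "clear(b)", "clear(g)", "handempty", "on(b,e)", "ontable(a)", "ontable(g)"]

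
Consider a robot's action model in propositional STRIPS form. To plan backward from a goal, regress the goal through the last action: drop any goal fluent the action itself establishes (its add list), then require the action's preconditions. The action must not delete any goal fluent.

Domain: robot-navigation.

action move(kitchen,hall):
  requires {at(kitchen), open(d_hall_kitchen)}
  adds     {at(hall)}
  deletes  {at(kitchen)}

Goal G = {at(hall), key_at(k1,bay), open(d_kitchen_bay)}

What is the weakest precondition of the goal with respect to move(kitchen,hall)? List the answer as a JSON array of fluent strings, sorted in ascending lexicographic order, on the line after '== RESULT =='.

Regress:
  G ∩ del = {}  (empty — regression defined)
  G \ add = {at(hall), key_at(k1,bay), open(d_kitchen_bay)} \ {at(hall)} = {key_at(k1,bay), open(d_kitchen_bay)}
  ∪ pre   = {key_at(k1,bay), open(d_kitchen_bay)} ∪ {at(kitchen), open(d_hall_kitchen)}
          = {at(kitchen), key_at(k1,bay), open(d_hall_kitchen), open(d_kitchen_bay)}

== RESULT ==
["at(kitchen)", "key_at(k1,bay)", "open(d_hall_kitchen)", "open(d_kitchen_bay)"]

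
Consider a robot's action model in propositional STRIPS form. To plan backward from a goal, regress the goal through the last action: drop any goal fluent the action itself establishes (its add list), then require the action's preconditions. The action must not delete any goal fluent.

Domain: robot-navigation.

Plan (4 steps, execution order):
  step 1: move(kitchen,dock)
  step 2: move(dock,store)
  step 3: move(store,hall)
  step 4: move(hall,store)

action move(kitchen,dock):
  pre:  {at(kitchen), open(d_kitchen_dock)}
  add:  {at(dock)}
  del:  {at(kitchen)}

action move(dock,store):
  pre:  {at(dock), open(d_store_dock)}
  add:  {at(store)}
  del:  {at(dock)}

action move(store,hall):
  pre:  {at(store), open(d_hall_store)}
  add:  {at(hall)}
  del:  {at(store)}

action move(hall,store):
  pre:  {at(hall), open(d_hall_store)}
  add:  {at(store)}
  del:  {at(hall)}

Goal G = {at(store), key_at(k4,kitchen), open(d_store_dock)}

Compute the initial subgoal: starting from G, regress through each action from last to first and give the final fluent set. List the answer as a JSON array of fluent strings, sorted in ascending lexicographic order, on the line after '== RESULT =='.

Work backward from the goal:
  through step 4 (move(hall,store)): drop {at(store)}, keep {key_at(k4,kitchen), open(d_store_dock)}, require {at(hall), open(d_hall_store)}
    → {at(hall), key_at(k4,kitchen), open(d_hall_store), open(d_store_dock)}
  through step 3 (move(store,hall)): drop {at(hall)}, keep {key_at(k4,kitchen), open(d_hall_store), open(d_store_dock)}, require {at(store), open(d_hall_store)}
    → {at(store), key_at(k4,kitchen), open(d_hall_store), open(d_store_dock)}
  through step 2 (move(dock,store)): drop {at(store)}, keep {key_at(k4,kitchen), open(d_hall_store), open(d_store_dock)}, require {at(dock), open(d_store_dock)}
    → {at(dock), key_at(k4,kitchen), open(d_hall_store), open(d_store_dock)}
  through step 1 (move(kitchen,dock)): drop {at(dock)}, keep {key_at(k4,kitchen), open(d_hall_store), open(d_store_dock)}, require {at(kitchen), open(d_kitchen_dock)}
    → {at(kitchen), key_at(k4,kitchen), open(d_hall_store), open(d_kitchen_dock), open(d_store_dock)}

== RESULT ==
["at(kitchen)", "key_at(k4,kitchen)", "open(d_hall_store)", "open(d_kitchen_dock)", "open(d_store_dock)"]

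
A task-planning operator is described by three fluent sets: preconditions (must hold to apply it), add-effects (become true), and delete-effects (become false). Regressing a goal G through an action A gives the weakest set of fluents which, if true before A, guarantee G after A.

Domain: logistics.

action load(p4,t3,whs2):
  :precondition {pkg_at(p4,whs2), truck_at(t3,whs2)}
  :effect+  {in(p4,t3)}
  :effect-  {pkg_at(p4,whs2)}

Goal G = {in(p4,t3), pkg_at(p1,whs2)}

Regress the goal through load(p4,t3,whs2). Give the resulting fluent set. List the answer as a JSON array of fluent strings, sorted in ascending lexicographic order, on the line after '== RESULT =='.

Compute (G \ add) ∪ pre:
  G ∩ del = {}  (empty — regression defined)
  G \ add = {in(p4,t3), pkg_at(p1,whs2)} \ {in(p4,t3)} = {pkg_at(p1,whs2)}
  ∪ pre   = {pkg_at(p1,whs2)} ∪ {pkg_at(p4,whs2), truck_at(t3,whs2)}
          = {pkg_at(p1,whs2), pkg_at(p4,whs2), truck_at(t3,whs2)}

== RESULT ==
["pkg_at(p1,whs2)", "pkg_at(p4,whs2)", "truck_at(t3,whs2)"]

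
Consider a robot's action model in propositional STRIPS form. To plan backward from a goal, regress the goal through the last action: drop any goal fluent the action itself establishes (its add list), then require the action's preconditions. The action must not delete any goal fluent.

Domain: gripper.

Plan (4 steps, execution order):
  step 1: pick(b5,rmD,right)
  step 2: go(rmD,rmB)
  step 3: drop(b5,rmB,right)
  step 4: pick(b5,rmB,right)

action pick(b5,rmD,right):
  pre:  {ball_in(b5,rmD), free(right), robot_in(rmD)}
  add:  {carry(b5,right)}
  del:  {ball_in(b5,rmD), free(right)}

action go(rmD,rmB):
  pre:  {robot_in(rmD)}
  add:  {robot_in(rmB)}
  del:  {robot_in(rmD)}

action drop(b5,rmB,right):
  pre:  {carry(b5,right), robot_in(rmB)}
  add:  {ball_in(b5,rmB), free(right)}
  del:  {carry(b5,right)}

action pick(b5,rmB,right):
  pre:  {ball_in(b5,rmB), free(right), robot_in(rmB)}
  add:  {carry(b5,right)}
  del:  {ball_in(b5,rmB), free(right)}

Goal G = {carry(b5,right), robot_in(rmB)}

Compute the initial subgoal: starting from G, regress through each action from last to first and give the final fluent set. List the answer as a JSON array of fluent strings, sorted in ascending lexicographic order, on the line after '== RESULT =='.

Regress step by step:
  through step 4 (pick(b5,rmB,right)): drop {carry(b5,right)}, keep {robot_in(rmB)}, require {ball_in(b5,rmB), free(right), robot_in(rmB)}
    → {ball_in(b5,rmB), free(right), robot_in(rmB)}
  through step 3 (drop(b5,rmB,right)): drop {ball_in(b5,rmB), free(right)}, keep {robot_in(rmB)}, require {carry(b5,right), robot_in(rmB)}
    → {carry(b5,right), robot_in(rmB)}
  through step 2 (go(rmD,rmB)): drop {robot_in(rmB)}, keep {carry(b5,right)}, require {robot_in(rmD)}
    → {carry(b5,right), robot_in(rmD)}
  through step 1 (pick(b5,rmD,right)): drop {carry(b5,right)}, keep {robot_in(rmD)}, require {ball_in(b5,rmD), free(right), robot_in(rmD)}
    → {ball_in(b5,rmD), free(right), robot_in(rmD)}

== RESULT ==
["ball_in(b5,rmD)", "free(right)", "robot_in(rmD)"]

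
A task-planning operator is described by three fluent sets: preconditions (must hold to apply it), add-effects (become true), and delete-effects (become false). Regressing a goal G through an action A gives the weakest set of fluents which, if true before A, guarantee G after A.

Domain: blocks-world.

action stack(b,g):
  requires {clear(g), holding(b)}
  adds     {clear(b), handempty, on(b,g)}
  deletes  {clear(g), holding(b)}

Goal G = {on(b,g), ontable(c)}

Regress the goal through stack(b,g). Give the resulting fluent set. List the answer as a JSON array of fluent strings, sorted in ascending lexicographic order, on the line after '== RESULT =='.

Regress:
  G ∩ del = {}  (empty — regression defined)
  G \ add = {on(b,g), ontable(c)} \ {clear(b), handempty, on(b,g)} = {ontable(c)}
  ∪ pre   = {ontable(c)} ∪ {clear(g), holding(b)}
          = {clear(g), holding(b), ontable(c)}

== RESULT ==
["clear(g)", "holding(b)", "ontable(c)"]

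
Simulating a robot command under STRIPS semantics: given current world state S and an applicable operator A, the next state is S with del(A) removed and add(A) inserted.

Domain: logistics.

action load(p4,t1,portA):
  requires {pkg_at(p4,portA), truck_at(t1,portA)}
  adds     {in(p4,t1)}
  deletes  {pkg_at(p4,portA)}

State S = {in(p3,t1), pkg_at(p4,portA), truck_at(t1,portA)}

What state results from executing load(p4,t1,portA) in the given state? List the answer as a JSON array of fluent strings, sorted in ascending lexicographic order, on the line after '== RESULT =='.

Compute (S \ del) ∪ add:
  pre ⊆ S: {pkg_at(p4,portA), truck_at(t1,portA)} ⊆ S  — applicable
  S \ del = {in(p3,t1), truck_at(t1,portA)}
  ∪ add   = {in(p3,t1), in(p4,t1), truck_at(t1,portA)}

== RESULT ==
["in(p3,t1)", "in(p4,t1)", "truck_at(t1,portA)"]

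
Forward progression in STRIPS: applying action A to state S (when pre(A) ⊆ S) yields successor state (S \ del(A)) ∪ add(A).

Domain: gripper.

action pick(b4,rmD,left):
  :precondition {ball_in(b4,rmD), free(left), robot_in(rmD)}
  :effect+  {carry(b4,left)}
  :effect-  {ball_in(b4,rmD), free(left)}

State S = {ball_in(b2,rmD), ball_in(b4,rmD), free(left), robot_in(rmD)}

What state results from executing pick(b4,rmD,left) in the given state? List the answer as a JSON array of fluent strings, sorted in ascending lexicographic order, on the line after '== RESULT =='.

Compute (S \ del) ∪ add:
  pre ⊆ S: {ball_in(b4,rmD), free(left), robot_in(rmD)} ⊆ S  — applicable
  S \ del = {ball_in(b2,rmD), robot_in(rmD)}
  ∪ add   = {ball_in(b2,rmD), carry(b4,left), robot_in(rmD)}

== RESULT ==
["ball_in(b2,rmD)", "carry(b4,left)", "robot_in(rmD)"]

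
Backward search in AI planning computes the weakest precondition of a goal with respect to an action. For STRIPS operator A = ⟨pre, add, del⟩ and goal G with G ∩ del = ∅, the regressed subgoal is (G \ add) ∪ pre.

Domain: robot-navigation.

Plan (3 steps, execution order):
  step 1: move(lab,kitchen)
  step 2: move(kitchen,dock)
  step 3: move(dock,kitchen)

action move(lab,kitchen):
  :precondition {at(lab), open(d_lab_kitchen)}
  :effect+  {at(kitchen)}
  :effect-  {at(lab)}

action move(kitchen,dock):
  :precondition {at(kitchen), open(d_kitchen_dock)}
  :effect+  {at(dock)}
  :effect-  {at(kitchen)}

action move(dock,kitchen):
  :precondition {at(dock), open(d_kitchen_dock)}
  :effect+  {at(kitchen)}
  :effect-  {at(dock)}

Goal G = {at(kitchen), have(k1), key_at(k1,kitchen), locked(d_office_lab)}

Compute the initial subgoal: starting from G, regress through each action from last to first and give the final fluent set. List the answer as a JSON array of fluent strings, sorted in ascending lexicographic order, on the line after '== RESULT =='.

Work backward from the goal:
  through step 3 (move(dock,kitchen)): drop {at(kitchen)}, keep {have(k1), key_at(k1,kitchen), locked(d_office_lab)}, require {at(dock), open(d_kitchen_dock)}
    → {at(dock), have(k1), key_at(k1,kitchen), locked(d_office_lab), open(d_kitchen_dock)}
  through step 2 (move(kitchen,dock)): drop {at(dock)}, keep {have(k1), key_at(k1,kitchen), locked(d_office_lab), open(d_kitchen_dock)}, require {at(kitchen), open(d_kitchen_dock)}
    → {at(kitchen), have(k1), key_at(k1,kitchen), locked(d_office_lab), open(d_kitchen_dock)}
  through step 1 (move(lab,kitchen)): drop {at(kitchen)}, keep {have(k1), key_at(k1,kitchen), locked(d_office_lab), open(d_kitchen_dock)}, require {at(lab), open(d_lab_kitchen)}
    → {at(lab), have(k1), key_at(k1,kitchen), locked(d_office_lab), open(d_kitchen_dock), open(d_lab_kitchen)}

== RESULT ==
["at(lab)", "have(k1)", "key_at(k1,kitchen)", "locked(d_office_lab)", "open(d_kitchen_dock)", "open(d_lab_kitchen)"]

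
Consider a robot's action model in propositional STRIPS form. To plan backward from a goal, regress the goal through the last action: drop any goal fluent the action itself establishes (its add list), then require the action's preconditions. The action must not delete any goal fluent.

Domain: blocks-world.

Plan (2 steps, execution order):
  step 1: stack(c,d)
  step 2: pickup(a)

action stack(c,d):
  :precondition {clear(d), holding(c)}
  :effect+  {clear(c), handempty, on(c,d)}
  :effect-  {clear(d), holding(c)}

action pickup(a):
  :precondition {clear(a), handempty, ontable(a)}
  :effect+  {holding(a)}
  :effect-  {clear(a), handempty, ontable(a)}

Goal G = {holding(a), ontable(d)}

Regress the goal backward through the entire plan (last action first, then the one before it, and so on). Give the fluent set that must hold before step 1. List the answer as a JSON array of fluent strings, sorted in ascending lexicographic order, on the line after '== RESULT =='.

Work backward from the goal:
  through step 2 (pickup(a)): drop {holding(a)}, keep {ontable(d)}, require {clear(a), handempty, ontable(a)}
    → {clear(a), handempty, ontable(a), ontable(d)}
  through step 1 (stack(c,d)): drop {handempty}, keep {clear(a), ontable(a), ontable(d)}, require {clear(d), holding(c)}
    → {clear(a), clear(d), holding(c), ontable(a), ontable(d)}

== RESULT ==
["clear(a)", "clear(d)", "holding(c)", "ontable(a)", "ontable(d)"]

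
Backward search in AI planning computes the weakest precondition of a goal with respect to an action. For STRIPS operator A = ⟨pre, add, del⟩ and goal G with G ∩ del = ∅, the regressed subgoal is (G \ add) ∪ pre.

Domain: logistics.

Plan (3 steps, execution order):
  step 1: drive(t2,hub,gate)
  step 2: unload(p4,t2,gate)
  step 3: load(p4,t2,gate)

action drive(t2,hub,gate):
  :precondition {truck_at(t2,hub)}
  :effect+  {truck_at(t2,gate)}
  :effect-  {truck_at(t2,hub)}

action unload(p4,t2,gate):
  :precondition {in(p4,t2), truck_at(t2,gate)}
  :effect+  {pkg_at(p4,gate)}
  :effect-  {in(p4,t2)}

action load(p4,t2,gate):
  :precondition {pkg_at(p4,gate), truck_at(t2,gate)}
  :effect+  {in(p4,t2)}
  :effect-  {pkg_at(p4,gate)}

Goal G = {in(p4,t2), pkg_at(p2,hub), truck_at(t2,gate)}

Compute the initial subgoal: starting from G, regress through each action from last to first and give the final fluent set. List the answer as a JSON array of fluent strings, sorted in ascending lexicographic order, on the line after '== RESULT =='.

Work backward from the goal:
  through step 3 (load(p4,t2,gate)): drop {in(p4,t2)}, keep {pkg_at(p2,hub), truck_at(t2,gate)}, require {pkg_at(p4,gate), truck_at(t2,gate)}
    → {pkg_at(p2,hub), pkg_at(p4,gate), truck_at(t2,gate)}
  through step 2 (unload(p4,t2,gate)): drop {pkg_at(p4,gate)}, keep {pkg_at(p2,hub), truck_at(t2,gate)}, require {in(p4,t2), truck_at(t2,gate)}
    → {in(p4,t2), pkg_at(p2,hub), truck_at(t2,gate)}
  through step 1 (drive(t2,hub,gate)): drop {truck_at(t2,gate)}, keep {in(p4,t2), pkg_at(p2,hub)}, require {truck_at(t2,hub)}
    → {in(p4,t2), pkg_at(p2,hub), truck_at(t2,hub)}

== RESULT ==
["in(p4,t2)", "pkg_at(p2,hub)", "truck_at(t2,hub)"]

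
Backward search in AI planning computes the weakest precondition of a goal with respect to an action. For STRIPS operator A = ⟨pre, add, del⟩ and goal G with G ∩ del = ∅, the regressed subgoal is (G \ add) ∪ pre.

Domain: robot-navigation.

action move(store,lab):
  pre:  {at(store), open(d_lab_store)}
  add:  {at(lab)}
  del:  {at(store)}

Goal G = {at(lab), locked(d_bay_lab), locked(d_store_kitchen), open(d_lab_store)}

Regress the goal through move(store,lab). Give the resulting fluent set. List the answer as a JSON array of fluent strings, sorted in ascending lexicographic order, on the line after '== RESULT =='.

Compute (G \ add) ∪ pre:
  G ∩ del = {}  (empty — regression defined)
  G \ add = {at(lab), locked(d_bay_lab), locked(d_store_kitchen), open(d_lab_store)} \ {at(lab)} = {locked(d_bay_lab), locked(d_store_kitchen), open(d_lab_store)}
  ∪ pre   = {locked(d_bay_lab), locked(d_store_kitchen), open(d_lab_store)} ∪ {at(store), open(d_lab_store)}
          = {at(store), locked(d_bay_lab), locked(d_store_kitchen), open(d_lab_store)}

== RESULT ==
["at(store)", "locked(d_bay_lab)", "locked(d_store_kitchen)", "open(d_lab_store)"]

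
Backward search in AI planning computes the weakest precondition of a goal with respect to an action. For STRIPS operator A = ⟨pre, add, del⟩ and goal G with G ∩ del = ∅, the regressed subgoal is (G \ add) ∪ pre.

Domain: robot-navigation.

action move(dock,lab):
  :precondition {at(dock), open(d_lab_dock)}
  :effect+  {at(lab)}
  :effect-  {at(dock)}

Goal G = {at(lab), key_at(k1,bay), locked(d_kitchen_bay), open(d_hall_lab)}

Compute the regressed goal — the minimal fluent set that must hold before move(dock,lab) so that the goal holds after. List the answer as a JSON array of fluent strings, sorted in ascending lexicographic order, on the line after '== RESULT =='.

Regress:
  G ∩ del = {}  (empty — regression defined)
  G \ add = {at(lab), key_at(k1,bay), locked(d_kitchen_bay), open(d_hall_lab)} \ {at(lab)} = {key_at(k1,bay), locked(d_kitchen_bay), open(d_hall_lab)}
  ∪ pre   = {key_at(k1,bay), locked(d_kitchen_bay), open(d_hall_lab)} ∪ {at(dock), open(d_lab_dock)}
          = {at(dock), key_at(k1,bay), locked(d_kitchen_bay), open(d_hall_lab), open(d_lab_dock)}

== RESULT ==
["at(dock)", "key_at(k1,bay)", "locked(d_kitchen_bay)", "open(d_hall_lab)", "open(d_lab_dock)"]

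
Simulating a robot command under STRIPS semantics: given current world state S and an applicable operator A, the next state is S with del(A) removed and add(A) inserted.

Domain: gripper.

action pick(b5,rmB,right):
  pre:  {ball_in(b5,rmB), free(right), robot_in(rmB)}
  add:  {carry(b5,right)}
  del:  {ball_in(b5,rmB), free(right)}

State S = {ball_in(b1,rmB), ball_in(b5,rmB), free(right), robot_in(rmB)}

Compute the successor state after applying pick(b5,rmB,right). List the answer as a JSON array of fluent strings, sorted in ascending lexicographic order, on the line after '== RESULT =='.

Compute (S \ del) ∪ add:
  pre ⊆ S: {ball_in(b5,rmB), free(right), robot_in(rmB)} ⊆ S  — applicable
  S \ del = {ball_in(b1,rmB), robot_in(rmB)}
  ∪ add   = {ball_in(b1,rmB), carry(b5,right), robot_in(rmB)}

== RESULT ==
["ball_in(b1,rmB)", "carry(b5,right)", "robot_in(rmB)"]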